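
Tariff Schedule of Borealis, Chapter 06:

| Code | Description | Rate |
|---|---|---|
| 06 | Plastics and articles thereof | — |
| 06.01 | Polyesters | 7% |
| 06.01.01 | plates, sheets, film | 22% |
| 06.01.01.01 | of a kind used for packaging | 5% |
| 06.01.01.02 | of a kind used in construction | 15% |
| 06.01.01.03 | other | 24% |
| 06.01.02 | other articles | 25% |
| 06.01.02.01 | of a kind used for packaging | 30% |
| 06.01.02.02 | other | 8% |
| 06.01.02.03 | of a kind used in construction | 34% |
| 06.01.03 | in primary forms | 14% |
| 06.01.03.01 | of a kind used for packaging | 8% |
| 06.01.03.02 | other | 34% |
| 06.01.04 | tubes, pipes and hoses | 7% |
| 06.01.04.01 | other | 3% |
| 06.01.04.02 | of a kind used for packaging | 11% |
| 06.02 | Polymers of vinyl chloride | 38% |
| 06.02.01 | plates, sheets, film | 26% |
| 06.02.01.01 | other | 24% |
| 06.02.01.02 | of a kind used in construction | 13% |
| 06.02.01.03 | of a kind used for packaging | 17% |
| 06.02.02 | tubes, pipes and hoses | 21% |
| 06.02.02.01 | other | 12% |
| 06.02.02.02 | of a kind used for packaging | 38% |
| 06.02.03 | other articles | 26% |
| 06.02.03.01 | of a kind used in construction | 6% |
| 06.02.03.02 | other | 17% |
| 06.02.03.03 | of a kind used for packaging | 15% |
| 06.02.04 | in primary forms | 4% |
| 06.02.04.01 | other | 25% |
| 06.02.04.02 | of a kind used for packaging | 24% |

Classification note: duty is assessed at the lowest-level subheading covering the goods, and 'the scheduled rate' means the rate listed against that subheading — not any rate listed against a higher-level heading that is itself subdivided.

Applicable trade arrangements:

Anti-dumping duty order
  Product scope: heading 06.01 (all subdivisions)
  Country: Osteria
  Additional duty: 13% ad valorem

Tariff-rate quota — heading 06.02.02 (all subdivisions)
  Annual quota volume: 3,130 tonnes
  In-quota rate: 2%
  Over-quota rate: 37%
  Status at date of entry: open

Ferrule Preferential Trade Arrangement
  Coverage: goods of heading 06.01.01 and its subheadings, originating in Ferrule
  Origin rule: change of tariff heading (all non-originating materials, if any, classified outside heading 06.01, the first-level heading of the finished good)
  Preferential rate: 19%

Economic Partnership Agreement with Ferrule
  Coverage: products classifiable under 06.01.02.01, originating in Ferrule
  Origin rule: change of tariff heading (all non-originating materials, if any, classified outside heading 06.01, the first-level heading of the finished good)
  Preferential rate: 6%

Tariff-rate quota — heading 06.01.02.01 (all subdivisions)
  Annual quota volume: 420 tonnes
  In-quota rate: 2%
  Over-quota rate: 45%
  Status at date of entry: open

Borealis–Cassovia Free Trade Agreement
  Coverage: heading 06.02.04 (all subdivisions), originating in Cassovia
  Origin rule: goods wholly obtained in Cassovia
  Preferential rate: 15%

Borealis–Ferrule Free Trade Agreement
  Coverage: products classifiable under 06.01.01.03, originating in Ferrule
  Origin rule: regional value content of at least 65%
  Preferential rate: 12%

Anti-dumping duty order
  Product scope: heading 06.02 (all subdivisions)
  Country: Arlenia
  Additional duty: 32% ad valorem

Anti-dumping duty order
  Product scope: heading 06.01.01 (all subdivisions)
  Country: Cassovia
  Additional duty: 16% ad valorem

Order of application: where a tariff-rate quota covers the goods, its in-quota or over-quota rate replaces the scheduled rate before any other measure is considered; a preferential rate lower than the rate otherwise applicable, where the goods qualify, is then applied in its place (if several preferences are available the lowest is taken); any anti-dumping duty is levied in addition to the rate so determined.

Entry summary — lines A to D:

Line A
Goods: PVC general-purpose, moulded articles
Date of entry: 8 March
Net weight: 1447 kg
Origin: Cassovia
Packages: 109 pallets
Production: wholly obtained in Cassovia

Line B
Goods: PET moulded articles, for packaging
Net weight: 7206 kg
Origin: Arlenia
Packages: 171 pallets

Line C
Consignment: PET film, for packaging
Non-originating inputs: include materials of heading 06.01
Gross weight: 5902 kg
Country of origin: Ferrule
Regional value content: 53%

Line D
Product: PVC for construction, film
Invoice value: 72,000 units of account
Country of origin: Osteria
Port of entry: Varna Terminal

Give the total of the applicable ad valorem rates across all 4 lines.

Line A: PVC → 06.02; moulded articles → 06.02.03; general-purpose → 06.02.03.02. Scheduled 17%. Cassovia agreement on 06.02.04: 06.02.03.02 not covered. → 17%.
Line B: PET → 06.01; moulded articles → 06.01.02; for packaging → 06.01.02.01. Scheduled 30%. quota on 06.01.02.01 open → in-quota 2%. → 2%.
Line C: PET → 06.01; film → 06.01.01; for packaging → 06.01.01.01. Scheduled 5%. Ferrule agreement on 06.01.01: CTH not met; Ferrule agreement on 06.01.02.01: 06.01.01.01 not covered; Ferrule agreement on 06.01.01.03: 06.01.01.01 not covered. → 5%.
Line D: PVC → 06.02; film → 06.02.01; for construction → 06.02.01.02. Scheduled 13%. No special measure applies. → 13%.
Sum: 17% + 2% + 5% + 13% = 37%.

37%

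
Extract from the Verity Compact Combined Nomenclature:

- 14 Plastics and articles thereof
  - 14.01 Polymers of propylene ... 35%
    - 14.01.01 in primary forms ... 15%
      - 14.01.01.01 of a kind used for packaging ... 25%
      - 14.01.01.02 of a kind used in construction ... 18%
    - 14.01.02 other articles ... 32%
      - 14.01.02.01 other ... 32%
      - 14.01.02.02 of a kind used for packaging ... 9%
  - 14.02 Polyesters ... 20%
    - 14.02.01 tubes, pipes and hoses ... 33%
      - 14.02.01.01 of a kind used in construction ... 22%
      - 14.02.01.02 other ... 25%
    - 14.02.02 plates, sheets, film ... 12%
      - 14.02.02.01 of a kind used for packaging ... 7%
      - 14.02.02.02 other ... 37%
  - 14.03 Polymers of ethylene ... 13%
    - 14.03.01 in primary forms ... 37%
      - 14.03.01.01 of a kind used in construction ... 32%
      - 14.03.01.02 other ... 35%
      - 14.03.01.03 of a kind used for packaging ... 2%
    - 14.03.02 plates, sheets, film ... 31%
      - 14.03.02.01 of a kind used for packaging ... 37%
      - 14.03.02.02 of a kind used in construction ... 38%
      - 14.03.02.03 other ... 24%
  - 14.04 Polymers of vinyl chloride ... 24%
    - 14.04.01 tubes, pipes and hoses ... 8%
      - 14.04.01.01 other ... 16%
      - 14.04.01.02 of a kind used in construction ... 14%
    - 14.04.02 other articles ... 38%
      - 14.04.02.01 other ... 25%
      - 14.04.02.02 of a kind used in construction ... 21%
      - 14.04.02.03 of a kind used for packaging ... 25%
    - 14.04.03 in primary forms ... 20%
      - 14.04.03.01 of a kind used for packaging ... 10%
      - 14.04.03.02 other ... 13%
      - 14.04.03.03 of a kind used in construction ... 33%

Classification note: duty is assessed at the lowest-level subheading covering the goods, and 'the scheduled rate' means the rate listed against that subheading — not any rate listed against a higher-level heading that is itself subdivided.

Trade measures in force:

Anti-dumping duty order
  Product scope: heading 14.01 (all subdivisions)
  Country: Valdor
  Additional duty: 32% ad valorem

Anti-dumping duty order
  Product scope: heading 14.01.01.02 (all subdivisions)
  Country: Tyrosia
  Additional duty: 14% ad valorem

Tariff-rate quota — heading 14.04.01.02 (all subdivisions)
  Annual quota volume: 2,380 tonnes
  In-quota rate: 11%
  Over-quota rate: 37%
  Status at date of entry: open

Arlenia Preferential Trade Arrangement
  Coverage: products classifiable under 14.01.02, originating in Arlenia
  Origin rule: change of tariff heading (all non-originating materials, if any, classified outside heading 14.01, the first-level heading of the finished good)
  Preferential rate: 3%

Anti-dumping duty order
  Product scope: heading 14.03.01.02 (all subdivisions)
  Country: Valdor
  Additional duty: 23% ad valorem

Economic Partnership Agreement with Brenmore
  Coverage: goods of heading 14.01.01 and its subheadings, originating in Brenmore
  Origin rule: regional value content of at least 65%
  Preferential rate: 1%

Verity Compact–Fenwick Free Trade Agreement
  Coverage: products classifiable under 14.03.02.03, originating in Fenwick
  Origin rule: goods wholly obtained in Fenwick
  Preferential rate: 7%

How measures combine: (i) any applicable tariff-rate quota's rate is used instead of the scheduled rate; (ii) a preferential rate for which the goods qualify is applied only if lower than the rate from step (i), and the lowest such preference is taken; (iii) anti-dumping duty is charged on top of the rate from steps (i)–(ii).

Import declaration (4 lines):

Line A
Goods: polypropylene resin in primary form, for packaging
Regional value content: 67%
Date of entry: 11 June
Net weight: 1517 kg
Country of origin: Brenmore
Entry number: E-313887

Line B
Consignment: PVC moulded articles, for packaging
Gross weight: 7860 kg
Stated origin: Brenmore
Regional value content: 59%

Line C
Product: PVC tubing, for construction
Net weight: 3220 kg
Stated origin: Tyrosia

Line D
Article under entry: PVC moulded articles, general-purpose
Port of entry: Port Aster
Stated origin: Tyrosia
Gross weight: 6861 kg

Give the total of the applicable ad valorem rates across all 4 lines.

62%

Line A: polypropylene → 14.01; resin in primary form → 14.01.01; for packaging → 14.01.01.01. Scheduled 25%. Brenmore agreement on 14.01.01: RVC ≥ 65% → 1% available; preferential 1%. → 1%.
Line B: PVC → 14.04; moulded articles → 14.04.02; for packaging → 14.04.02.03. Scheduled 25%. Brenmore agreement on 14.01.01: 14.04.02.03 not covered. → 25%.
Line C: PVC → 14.04; tubing → 14.04.01; for construction → 14.04.01.02. Scheduled 14%. quota on 14.04.01.02 open → in-quota 11%. → 11%.
Line D: PVC → 14.04; moulded articles → 14.04.02; general-purpose → 14.04.02.01. Scheduled 25%. No special measure applies. → 25%.
Sum: 1% + 25% + 11% + 25% = 62%.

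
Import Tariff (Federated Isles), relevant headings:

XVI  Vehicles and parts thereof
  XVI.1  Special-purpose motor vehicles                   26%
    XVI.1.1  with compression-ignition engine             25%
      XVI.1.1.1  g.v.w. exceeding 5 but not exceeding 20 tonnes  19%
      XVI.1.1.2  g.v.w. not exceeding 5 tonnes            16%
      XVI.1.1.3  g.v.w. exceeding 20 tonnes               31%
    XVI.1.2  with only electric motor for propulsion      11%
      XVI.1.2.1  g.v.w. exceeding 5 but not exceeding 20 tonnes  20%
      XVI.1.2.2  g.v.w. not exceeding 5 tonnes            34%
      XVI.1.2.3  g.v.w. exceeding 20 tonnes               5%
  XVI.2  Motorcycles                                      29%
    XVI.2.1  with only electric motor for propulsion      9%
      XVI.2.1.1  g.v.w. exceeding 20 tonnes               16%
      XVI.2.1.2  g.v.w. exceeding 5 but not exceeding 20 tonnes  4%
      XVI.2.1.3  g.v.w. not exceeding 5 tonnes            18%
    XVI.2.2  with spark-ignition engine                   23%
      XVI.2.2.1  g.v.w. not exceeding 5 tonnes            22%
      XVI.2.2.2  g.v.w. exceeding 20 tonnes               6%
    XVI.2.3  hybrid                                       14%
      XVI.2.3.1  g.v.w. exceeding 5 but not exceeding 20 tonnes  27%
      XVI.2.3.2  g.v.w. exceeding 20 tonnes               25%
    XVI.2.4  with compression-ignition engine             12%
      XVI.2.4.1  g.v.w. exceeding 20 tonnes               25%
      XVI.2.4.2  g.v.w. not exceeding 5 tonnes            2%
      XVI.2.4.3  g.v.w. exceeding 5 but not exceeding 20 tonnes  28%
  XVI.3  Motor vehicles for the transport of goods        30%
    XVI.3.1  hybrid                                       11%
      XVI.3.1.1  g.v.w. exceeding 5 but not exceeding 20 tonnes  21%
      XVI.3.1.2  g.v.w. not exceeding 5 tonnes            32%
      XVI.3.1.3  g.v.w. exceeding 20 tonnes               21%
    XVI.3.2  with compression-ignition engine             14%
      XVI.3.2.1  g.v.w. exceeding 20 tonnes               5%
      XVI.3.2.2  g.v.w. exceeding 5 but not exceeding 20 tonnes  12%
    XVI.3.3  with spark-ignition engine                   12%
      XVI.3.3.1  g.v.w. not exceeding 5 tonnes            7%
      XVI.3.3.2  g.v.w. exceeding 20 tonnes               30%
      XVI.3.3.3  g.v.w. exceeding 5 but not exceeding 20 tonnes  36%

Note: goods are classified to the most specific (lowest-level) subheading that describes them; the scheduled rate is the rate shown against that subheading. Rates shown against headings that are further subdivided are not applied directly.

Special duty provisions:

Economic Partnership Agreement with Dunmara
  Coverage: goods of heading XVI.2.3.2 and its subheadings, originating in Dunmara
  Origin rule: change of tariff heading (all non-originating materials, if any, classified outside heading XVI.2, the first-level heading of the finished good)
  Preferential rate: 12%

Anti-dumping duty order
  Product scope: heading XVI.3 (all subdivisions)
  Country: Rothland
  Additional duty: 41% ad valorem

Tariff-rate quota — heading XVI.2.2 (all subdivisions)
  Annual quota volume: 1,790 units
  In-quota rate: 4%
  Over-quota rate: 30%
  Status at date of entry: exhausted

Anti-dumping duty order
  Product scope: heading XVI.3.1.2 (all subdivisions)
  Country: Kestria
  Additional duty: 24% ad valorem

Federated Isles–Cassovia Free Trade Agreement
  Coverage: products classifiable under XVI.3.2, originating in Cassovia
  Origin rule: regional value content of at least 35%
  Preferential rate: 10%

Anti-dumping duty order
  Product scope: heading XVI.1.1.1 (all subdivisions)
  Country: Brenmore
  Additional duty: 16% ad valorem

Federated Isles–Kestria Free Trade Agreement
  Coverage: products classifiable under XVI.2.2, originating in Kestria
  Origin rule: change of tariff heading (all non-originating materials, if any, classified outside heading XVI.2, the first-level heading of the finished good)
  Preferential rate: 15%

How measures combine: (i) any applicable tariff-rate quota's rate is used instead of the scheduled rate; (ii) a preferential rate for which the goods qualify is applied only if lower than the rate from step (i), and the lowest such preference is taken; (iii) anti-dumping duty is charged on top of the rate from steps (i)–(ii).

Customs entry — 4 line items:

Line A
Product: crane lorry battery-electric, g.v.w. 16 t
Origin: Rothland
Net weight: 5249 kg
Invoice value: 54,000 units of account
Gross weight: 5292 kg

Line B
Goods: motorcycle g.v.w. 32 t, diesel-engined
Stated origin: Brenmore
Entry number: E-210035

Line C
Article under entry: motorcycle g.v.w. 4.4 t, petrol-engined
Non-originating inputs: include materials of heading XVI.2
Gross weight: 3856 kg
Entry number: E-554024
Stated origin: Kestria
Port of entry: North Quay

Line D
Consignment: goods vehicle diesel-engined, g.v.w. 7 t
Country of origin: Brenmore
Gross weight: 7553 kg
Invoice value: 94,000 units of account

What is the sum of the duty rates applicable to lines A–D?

Line A: crane lorry → XVI.1; battery-electric → XVI.1.2; g.v.w. 16 t → XVI.1.2.1. Scheduled 20%. No special measure applies. → 20%.
Line B: motorcycle → XVI.2; diesel-engined → XVI.2.4; g.v.w. 32 t → XVI.2.4.1. Scheduled 25%. No special measure applies. → 25%.
Line C: motorcycle → XVI.2; petrol-engined → XVI.2.2; g.v.w. 4.4 t → XVI.2.2.1. Scheduled 22%. quota on XVI.2.2 exhausted → over-quota 30%; Kestria agreement on XVI.2.2: CTH not met. → 30%.
Line D: goods vehicle → XVI.3; diesel-engined → XVI.3.2; g.v.w. 7 t → XVI.3.2.2. Scheduled 12%. No special measure applies. → 12%.
Sum: 20% + 25% + 30% + 12% = 87%.

87%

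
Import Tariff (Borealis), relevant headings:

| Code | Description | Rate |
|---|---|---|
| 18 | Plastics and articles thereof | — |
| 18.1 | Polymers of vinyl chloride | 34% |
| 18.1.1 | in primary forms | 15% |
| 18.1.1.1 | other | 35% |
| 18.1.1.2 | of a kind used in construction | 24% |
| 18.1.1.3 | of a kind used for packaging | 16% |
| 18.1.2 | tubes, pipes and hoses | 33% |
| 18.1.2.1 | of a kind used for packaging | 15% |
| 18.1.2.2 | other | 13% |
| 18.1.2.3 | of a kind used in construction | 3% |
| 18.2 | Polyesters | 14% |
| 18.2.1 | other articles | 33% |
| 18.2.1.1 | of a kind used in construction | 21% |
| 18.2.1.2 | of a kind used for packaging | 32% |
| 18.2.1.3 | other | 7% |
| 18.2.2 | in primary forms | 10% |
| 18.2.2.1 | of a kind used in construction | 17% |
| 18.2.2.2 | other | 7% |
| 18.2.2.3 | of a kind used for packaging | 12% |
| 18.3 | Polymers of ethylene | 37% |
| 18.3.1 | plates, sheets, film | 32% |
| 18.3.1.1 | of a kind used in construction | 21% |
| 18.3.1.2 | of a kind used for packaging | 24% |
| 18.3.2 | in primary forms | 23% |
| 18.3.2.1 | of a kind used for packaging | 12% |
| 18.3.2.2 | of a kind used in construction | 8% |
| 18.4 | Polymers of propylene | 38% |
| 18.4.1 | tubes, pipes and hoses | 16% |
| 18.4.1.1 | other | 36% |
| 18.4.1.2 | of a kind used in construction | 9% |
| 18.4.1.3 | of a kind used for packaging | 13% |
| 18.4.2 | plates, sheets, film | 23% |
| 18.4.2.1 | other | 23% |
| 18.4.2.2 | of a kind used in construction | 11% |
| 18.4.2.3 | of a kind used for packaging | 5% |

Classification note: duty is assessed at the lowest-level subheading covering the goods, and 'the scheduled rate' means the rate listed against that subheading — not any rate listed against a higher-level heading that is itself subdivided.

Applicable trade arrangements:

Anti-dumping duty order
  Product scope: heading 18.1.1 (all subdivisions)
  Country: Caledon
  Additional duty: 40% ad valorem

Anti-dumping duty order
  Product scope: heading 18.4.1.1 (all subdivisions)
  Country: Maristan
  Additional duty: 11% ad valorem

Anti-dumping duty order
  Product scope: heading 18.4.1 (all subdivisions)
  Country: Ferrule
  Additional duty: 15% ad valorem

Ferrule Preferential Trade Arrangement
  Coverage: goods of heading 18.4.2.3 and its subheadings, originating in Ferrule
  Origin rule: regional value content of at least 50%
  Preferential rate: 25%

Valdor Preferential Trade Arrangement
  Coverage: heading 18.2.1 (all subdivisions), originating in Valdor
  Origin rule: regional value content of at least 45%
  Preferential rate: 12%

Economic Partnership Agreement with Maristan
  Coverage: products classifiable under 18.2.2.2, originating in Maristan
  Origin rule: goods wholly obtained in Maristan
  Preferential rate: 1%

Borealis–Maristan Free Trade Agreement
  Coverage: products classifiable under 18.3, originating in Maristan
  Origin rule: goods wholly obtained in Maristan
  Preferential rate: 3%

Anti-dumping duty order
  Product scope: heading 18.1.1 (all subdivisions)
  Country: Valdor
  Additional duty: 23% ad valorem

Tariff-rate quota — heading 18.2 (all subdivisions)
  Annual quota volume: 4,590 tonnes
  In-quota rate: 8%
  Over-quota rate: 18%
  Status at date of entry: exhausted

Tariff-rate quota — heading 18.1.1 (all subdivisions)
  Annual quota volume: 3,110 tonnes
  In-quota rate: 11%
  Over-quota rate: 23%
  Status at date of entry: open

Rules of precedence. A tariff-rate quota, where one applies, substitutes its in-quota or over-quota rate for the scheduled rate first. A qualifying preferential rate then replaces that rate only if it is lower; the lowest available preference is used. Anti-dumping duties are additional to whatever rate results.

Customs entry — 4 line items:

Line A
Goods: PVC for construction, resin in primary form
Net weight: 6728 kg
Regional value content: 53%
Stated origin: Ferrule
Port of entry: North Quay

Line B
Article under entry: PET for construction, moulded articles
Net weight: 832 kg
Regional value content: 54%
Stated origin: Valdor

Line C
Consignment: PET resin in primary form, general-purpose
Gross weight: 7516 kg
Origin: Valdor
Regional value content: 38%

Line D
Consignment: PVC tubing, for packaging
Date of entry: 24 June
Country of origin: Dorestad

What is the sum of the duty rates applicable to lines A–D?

56%

Line A: PVC → 18.1; resin in primary form → 18.1.1; for construction → 18.1.1.2. Scheduled 24%. quota on 18.1.1 open → in-quota 11%; Ferrule agreement on 18.4.2.3: 18.1.1.2 not covered. → 11%.
Line B: PET → 18.2; moulded articles → 18.2.1; for construction → 18.2.1.1. Scheduled 21%. quota on 18.2 exhausted → over-quota 18%; Valdor agreement on 18.2.1: RVC ≥ 45% → 12% available; preferential 12%. → 12%.
Line C: PET → 18.2; resin in primary form → 18.2.2; general-purpose → 18.2.2.2. Scheduled 7%. quota on 18.2 exhausted → over-quota 18%; Valdor agreement on 18.2.1: 18.2.2.2 not covered. → 18%.
Line D: PVC → 18.1; tubing → 18.1.2; for packaging → 18.1.2.1. Scheduled 15%. No special measure applies. → 15%.
Sum: 11% + 12% + 18% + 15% = 56%.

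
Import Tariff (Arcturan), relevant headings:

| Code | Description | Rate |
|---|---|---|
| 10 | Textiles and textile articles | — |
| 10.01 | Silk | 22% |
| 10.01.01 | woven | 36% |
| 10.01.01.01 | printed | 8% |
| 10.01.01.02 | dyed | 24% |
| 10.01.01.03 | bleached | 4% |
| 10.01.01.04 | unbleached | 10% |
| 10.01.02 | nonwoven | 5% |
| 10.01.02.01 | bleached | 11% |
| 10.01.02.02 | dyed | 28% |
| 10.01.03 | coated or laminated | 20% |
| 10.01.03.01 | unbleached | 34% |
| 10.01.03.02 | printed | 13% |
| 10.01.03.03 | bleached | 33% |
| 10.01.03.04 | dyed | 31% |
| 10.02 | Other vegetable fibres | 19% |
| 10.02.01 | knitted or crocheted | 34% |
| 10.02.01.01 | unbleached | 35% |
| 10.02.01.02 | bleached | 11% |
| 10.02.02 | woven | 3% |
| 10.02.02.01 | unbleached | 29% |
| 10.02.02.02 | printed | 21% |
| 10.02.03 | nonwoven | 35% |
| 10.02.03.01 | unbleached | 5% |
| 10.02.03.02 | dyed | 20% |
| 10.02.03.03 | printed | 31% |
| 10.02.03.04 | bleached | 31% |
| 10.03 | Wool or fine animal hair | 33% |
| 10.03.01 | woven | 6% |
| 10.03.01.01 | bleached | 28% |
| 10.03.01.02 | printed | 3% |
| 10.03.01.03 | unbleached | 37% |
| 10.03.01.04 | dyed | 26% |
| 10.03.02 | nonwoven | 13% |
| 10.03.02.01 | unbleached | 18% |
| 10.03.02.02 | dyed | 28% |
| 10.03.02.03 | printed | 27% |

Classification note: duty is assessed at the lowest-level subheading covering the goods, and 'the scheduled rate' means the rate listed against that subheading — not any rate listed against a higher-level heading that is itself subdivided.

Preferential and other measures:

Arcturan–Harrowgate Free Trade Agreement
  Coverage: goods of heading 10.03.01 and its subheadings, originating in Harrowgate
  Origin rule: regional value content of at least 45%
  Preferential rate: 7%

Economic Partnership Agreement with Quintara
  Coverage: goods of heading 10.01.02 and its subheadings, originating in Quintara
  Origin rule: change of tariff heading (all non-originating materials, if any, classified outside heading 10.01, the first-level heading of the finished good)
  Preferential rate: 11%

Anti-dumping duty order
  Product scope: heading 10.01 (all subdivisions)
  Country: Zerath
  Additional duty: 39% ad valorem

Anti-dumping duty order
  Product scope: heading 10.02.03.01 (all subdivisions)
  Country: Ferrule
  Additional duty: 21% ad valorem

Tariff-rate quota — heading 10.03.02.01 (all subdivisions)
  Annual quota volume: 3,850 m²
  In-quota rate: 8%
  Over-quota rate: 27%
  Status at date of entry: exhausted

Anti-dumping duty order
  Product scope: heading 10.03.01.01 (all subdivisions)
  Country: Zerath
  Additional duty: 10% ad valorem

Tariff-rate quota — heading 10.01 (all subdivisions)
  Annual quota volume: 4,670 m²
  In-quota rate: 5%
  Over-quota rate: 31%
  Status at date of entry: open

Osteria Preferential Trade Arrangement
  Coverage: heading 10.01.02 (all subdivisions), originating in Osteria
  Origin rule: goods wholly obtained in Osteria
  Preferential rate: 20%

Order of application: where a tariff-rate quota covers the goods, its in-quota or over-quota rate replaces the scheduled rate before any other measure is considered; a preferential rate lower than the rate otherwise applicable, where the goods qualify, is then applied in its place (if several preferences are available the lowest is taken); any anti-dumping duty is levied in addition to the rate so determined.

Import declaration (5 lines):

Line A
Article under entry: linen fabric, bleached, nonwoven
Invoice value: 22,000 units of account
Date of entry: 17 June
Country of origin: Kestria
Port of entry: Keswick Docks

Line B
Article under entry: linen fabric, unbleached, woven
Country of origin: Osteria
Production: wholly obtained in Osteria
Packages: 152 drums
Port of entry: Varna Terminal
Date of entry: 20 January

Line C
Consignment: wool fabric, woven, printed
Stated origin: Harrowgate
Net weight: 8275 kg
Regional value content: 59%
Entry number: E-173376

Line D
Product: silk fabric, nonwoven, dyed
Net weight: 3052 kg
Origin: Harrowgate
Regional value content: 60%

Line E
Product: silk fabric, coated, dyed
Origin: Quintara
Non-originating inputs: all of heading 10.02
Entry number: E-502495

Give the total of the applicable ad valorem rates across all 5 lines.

73%

Line A: linen → 10.02; nonwoven → 10.02.03; bleached → 10.02.03.04. Scheduled 31%. No special measure applies. → 31%.
Line B: linen → 10.02; woven → 10.02.02; unbleached → 10.02.02.01. Scheduled 29%. Osteria agreement on 10.01.02: 10.02.02.01 not covered. → 29%.
Line C: wool → 10.03; woven → 10.03.01; printed → 10.03.01.02. Scheduled 3%. Harrowgate agreement on 10.03.01: RVC ≥ 45% → 7% available; preference 7% not lower than 3% → no reduction. → 3%.
Line D: silk → 10.01; nonwoven → 10.01.02; dyed → 10.01.02.02. Scheduled 28%. quota on 10.01 open → in-quota 5%; Harrowgate agreement on 10.03.01: 10.01.02.02 not covered. → 5%.
Line E: silk → 10.01; coated → 10.01.03; dyed → 10.01.03.04. Scheduled 31%. quota on 10.01 open → in-quota 5%; Quintara agreement on 10.01.02: 10.01.03.04 not covered. → 5%.
Sum: 31% + 29% + 3% + 5% + 5% = 73%.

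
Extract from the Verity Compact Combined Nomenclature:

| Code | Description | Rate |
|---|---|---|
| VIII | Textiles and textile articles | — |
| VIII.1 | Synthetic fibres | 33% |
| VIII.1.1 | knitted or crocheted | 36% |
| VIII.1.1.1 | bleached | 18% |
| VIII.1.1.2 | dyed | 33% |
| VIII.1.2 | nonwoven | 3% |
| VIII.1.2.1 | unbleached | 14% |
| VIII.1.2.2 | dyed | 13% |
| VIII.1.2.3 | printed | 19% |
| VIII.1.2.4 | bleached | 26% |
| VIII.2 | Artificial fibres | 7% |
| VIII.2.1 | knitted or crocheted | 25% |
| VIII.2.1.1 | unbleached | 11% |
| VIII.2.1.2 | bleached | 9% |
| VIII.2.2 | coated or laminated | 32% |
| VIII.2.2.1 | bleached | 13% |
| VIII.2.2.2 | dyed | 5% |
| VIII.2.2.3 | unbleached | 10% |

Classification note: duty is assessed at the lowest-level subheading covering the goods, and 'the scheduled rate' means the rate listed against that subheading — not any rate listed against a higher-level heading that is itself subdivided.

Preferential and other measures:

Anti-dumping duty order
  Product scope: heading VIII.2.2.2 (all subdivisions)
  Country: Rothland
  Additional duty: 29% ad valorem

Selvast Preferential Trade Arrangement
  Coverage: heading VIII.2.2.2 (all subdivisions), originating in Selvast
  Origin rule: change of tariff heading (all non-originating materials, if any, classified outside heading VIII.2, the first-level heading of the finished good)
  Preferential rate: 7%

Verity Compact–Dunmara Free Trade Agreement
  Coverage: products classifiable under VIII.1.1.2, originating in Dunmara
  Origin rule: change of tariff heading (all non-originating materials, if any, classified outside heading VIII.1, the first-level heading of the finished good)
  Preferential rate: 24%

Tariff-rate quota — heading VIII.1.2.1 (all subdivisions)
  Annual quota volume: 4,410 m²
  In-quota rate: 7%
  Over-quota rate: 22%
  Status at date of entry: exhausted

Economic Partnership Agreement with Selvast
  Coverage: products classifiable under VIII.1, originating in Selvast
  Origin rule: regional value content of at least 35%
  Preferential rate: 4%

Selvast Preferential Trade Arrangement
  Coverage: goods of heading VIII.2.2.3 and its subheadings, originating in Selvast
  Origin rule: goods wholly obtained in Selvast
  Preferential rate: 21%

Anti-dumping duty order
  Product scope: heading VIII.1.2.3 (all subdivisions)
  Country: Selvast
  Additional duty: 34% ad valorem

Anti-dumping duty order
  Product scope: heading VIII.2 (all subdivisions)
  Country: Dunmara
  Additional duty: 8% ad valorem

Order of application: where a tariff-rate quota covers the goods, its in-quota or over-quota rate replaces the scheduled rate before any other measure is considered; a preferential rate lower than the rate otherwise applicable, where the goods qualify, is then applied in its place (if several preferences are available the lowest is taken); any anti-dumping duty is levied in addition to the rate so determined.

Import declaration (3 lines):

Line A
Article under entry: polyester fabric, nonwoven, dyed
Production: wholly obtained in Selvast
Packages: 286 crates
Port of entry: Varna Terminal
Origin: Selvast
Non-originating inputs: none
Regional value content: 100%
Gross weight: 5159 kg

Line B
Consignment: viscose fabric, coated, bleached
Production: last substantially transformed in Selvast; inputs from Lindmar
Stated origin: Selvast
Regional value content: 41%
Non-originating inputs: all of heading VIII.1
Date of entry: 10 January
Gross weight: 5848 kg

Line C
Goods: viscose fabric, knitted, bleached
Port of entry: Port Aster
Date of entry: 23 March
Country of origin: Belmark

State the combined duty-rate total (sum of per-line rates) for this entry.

Line A: polyester → VIII.1; nonwoven → VIII.1.2; dyed → VIII.1.2.2. Scheduled 13%. Selvast agreement on VIII.2.2.2: VIII.1.2.2 not covered; Selvast agreement on VIII.1: RVC ≥ 35% → 4% available; Selvast agreement on VIII.2.2.3: VIII.1.2.2 not covered; preferential 4%. → 4%.
Line B: viscose → VIII.2; coated → VIII.2.2; bleached → VIII.2.2.1. Scheduled 13%. Selvast agreement on VIII.2.2.2: VIII.2.2.1 not covered; Selvast agreement on VIII.1: VIII.2.2.1 not covered; Selvast agreement on VIII.2.2.3: VIII.2.2.1 not covered. → 13%.
Line C: viscose → VIII.2; knitted → VIII.2.1; bleached → VIII.2.1.2. Scheduled 9%. No special measure applies. → 9%.
Sum: 4% + 13% + 9% = 26%.

26%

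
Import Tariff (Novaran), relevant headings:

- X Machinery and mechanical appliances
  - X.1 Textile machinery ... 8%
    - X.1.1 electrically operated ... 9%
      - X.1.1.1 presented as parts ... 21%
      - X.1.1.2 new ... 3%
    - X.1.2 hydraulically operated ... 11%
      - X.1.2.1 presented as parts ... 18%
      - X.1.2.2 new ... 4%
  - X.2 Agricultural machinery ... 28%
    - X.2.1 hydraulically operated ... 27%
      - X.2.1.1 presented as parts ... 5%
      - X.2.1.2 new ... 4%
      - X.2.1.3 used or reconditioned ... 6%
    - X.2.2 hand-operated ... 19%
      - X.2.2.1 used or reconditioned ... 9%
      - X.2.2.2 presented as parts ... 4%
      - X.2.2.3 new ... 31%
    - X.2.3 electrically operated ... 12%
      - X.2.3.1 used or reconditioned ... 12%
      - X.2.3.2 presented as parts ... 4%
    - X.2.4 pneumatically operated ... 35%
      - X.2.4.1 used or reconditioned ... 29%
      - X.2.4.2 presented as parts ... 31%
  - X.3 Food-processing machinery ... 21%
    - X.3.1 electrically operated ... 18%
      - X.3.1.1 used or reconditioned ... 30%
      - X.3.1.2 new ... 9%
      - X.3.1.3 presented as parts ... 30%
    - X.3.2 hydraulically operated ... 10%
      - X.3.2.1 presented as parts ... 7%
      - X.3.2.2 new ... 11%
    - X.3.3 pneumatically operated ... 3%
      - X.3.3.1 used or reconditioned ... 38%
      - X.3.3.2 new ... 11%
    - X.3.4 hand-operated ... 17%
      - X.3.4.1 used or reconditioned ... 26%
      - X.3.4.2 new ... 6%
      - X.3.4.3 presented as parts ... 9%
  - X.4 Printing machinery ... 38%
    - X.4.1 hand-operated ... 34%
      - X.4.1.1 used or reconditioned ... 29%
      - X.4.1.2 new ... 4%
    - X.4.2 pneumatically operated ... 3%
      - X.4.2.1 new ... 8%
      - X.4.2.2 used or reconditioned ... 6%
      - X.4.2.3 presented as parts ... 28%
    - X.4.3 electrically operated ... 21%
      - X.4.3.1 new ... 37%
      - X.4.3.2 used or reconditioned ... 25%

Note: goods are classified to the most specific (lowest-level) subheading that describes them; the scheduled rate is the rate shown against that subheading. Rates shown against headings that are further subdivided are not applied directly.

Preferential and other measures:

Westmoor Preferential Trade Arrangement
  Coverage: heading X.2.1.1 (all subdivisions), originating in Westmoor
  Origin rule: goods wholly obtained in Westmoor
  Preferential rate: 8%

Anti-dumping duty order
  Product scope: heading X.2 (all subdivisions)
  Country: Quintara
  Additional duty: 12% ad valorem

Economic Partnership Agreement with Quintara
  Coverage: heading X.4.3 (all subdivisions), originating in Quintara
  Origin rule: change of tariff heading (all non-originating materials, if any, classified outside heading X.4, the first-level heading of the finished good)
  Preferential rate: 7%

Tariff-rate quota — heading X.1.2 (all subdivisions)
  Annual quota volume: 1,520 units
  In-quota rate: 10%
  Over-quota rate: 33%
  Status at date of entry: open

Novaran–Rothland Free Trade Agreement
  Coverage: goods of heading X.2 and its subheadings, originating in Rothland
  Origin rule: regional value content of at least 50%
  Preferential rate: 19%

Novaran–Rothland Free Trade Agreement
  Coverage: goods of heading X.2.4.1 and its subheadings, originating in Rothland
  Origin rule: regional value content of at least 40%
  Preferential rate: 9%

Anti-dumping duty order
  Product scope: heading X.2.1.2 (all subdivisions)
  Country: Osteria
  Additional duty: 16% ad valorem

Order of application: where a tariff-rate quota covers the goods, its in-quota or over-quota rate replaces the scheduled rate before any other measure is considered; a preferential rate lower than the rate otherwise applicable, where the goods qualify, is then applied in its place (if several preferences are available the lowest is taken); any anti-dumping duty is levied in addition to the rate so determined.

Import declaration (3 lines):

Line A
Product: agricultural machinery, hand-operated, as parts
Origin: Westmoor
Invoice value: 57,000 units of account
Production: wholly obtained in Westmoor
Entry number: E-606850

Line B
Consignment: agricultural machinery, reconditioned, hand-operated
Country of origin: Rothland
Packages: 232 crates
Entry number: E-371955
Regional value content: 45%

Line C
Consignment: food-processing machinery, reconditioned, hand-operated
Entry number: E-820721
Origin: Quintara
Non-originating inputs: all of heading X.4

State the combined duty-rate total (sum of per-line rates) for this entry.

Line A: agricultural → X.2; hand-operated → X.2.2; as parts → X.2.2.2. Scheduled 4%. Westmoor agreement on X.2.1.1: X.2.2.2 not covered. → 4%.
Line B: agricultural → X.2; hand-operated → X.2.2; reconditioned → X.2.2.1. Scheduled 9%. Rothland agreement on X.2: RVC < 50%; Rothland agreement on X.2.4.1: X.2.2.1 not covered. → 9%.
Line C: food-processing → X.3; hand-operated → X.3.4; reconditioned → X.3.4.1. Scheduled 26%. Quintara agreement on X.4.3: X.3.4.1 not covered. → 26%.
Sum: 4% + 9% + 26% = 39%.

39%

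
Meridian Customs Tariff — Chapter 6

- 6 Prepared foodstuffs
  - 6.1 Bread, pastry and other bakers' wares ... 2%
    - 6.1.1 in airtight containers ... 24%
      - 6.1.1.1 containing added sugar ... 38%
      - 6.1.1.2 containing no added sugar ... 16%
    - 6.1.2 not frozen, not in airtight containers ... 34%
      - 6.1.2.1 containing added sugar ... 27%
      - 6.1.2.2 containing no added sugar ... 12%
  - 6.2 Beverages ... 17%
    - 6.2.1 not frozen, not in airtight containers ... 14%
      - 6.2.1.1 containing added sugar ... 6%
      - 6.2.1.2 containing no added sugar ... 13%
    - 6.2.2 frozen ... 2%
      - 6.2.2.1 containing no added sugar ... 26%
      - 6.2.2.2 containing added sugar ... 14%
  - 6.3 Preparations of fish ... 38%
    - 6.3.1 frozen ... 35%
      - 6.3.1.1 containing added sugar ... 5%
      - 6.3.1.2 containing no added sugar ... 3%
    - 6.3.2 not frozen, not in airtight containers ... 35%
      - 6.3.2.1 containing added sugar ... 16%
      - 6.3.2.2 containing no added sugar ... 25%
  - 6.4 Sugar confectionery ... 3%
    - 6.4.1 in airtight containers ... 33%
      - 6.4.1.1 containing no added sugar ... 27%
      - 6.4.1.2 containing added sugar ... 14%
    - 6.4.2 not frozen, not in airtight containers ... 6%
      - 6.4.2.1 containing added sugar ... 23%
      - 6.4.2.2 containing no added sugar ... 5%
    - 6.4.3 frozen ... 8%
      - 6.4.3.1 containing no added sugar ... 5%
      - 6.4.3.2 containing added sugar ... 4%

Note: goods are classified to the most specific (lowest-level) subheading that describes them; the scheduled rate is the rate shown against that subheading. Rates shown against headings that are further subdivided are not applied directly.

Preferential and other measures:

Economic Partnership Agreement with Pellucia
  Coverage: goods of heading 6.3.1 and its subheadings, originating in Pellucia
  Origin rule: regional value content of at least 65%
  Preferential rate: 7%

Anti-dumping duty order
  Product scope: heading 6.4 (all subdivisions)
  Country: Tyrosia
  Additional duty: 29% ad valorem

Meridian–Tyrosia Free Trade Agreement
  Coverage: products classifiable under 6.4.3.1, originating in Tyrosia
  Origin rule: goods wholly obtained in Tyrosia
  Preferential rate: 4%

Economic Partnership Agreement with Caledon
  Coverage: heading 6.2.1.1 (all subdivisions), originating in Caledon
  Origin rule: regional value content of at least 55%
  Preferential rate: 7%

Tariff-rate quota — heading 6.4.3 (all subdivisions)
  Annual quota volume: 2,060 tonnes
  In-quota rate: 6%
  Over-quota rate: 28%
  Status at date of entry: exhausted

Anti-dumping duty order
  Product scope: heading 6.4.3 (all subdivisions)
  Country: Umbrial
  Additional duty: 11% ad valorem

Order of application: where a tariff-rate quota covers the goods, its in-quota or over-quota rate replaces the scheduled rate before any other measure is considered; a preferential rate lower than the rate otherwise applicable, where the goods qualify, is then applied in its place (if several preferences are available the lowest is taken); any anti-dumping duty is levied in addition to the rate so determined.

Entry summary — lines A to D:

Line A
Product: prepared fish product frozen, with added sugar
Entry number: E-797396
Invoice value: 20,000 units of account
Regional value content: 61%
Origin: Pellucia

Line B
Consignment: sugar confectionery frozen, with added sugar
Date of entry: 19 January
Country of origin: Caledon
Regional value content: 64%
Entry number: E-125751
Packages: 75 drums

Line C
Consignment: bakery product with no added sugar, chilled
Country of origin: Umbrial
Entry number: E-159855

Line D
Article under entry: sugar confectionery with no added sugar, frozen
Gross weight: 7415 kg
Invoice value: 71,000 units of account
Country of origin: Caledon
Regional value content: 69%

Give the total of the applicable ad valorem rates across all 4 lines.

73%

Line A: prepared fish product → 6.3; frozen → 6.3.1; with added sugar → 6.3.1.1. Scheduled 5%. Pellucia agreement on 6.3.1: RVC < 65%. → 5%.
Line B: sugar confectionery → 6.4; frozen → 6.4.3; with added sugar → 6.4.3.2. Scheduled 4%. quota on 6.4.3 exhausted → over-quota 28%; Caledon agreement on 6.2.1.1: 6.4.3.2 not covered. → 28%.
Line C: bakery product → 6.1; chilled → 6.1.2; with no added sugar → 6.1.2.2. Scheduled 12%. No special measure applies. → 12%.
Line D: sugar confectionery → 6.4; frozen → 6.4.3; with no added sugar → 6.4.3.1. Scheduled 5%. quota on 6.4.3 exhausted → over-quota 28%; Caledon agreement on 6.2.1.1: 6.4.3.1 not covered. → 28%.
Sum: 5% + 28% + 12% + 28% = 73%.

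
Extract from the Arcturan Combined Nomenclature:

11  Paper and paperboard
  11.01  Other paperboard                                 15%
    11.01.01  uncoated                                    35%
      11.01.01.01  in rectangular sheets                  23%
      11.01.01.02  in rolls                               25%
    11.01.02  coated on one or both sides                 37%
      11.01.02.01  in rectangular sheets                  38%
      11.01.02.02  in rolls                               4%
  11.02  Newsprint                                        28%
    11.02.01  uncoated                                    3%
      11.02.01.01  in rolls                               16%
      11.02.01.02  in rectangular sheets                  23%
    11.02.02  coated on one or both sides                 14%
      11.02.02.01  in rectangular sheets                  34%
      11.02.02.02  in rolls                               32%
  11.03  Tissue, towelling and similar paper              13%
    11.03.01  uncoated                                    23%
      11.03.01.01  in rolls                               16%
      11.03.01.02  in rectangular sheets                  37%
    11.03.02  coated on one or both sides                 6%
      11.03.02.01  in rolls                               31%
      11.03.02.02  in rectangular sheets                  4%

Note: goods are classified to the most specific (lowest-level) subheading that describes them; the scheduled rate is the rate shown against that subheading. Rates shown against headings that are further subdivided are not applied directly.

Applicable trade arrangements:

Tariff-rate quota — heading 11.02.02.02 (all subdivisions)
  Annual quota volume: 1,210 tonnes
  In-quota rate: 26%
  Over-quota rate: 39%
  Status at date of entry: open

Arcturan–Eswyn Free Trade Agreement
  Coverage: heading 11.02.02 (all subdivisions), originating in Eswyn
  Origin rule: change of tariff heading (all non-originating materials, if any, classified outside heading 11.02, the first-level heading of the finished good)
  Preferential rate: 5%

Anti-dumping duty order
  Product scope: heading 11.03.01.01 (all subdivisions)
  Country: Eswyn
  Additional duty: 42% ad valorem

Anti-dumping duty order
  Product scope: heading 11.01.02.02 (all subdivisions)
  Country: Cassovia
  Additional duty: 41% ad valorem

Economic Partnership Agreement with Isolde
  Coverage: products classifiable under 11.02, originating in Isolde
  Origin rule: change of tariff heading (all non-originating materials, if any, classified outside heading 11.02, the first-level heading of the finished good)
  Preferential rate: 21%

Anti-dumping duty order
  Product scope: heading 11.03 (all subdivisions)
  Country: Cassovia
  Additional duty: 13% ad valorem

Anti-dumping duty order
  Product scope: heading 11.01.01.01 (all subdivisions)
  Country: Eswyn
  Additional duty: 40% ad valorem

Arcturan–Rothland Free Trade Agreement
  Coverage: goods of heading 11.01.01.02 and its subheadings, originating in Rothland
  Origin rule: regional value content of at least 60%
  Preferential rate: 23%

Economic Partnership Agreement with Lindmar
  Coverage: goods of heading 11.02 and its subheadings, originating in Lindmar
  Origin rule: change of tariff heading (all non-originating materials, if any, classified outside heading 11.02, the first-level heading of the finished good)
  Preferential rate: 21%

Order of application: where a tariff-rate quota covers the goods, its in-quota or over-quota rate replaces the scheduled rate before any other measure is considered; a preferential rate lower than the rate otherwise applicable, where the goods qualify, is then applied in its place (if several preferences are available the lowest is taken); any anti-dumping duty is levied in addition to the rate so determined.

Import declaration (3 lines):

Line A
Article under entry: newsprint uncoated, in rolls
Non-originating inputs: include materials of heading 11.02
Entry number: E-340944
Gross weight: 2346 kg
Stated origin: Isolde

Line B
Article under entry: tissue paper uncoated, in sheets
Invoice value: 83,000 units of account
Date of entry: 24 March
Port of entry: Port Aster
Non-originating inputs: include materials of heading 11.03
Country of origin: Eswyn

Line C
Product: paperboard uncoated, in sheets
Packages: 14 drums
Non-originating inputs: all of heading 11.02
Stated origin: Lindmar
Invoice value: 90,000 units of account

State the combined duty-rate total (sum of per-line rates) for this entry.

76%

Line A: newsprint → 11.02; uncoated → 11.02.01; in rolls → 11.02.01.01. Scheduled 16%. Isolde agreement on 11.02: CTH not met. → 16%.
Line B: tissue paper → 11.03; uncoated → 11.03.01; in sheets → 11.03.01.02. Scheduled 37%. Eswyn agreement on 11.02.02: 11.03.01.02 not covered. → 37%.
Line C: paperboard → 11.01; uncoated → 11.01.01; in sheets → 11.01.01.01. Scheduled 23%. Lindmar agreement on 11.02: 11.01.01.01 not covered. → 23%.
Sum: 16% + 37% + 23% = 76%.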